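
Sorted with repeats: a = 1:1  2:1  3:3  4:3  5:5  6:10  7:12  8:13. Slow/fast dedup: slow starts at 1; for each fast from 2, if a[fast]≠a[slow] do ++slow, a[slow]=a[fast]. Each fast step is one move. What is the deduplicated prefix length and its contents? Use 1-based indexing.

length 6; prefix = [1, 3, 5, 10, 12, 13]

(s=1,f=2) a[fast]=1=a[slow] dup → fast++
(s=1,f=3) a[fast]=3≠a[slow]=1 write a[2]=3 → slow++,fast++
(s=2,f=4) a[fast]=3=a[slow] dup → fast++
(s=2,f=5) a[fast]=5≠a[slow]=3 write a[3]=5 → slow++,fast++
(s=3,f=6) a[fast]=10≠a[slow]=5 write a[4]=10 → slow++,fast++
(s=4,f=7) a[fast]=12≠a[slow]=10 write a[5]=12 → slow++,fast++
(s=5,f=8) a[fast]=13≠a[slow]=12 write a[6]=13 → slow++,fast++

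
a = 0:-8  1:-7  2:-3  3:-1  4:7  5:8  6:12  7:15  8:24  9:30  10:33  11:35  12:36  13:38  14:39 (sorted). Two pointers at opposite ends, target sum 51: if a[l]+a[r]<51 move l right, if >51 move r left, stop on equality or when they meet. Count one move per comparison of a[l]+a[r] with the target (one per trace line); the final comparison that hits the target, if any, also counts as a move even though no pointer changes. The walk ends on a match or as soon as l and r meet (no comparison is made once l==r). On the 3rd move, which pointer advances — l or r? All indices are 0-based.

l

[0,14] -8+39=31 <51 → l++
[1,14] -7+39=32 <51 → l++
[2,14] -3+39=36 <51 → l++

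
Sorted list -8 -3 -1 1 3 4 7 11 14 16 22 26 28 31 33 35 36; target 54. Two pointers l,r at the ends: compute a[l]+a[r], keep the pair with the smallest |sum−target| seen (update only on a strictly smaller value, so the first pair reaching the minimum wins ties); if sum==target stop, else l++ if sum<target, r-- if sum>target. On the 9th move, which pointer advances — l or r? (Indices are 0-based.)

l

[0,16] -8+36=28 d=26 * → l++
[1,16] -3+36=33 d=21 * → l++
[2,16] -1+36=35 d=19 * → l++
[3,16] 1+36=37 d=17 * → l++
[4,16] 3+36=39 d=15 * → l++
[5,16] 4+36=40 d=14 * → l++
[6,16] 7+36=43 d=11 * → l++
[7,16] 11+36=47 d=7 * → l++
[8,16] 14+36=50 d=4 * → l++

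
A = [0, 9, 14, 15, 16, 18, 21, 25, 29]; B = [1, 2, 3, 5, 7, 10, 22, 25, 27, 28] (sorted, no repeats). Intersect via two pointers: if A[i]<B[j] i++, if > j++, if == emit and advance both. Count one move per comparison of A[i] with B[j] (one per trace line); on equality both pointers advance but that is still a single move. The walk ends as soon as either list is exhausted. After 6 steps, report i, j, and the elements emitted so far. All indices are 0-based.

[i=0,j=0] 0<1 → i++
[i=1,j=0] 9>1 → j++
[i=1,j=1] 9>2 → j++
[i=1,j=2] 9>3 → j++
[i=1,j=3] 9>5 → j++
[i=1,j=4] 9>7 → j++

i=1, j=5, emitted=[]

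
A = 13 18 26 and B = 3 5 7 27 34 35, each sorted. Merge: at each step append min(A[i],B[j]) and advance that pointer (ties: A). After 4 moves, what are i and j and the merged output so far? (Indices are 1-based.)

i=2, j=4, merged so far=[3, 5, 7, 13]

[i=1,j=1] A[i]=13>B[j]=3 take 3 → j++
[i=1,j=2] A[i]=13>B[j]=5 take 5 → j++
[i=1,j=3] A[i]=13>B[j]=7 take 7 → j++
[i=1,j=4] A[i]=13<=B[j]=27 take 13 → i++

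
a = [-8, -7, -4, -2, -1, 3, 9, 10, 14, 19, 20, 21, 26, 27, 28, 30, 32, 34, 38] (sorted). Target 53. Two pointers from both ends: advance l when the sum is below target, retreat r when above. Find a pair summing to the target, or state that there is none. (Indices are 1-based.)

(19, 34)

l=1 r=19: -8+38=30 <53, l++
l=2 r=19: -7+38=31 <53, l++
l=3 r=19: -4+38=34 <53, l++
l=4 r=19: -2+38=36 <53, l++
l=5 r=19: -1+38=37 <53, l++
l=6 r=19: 3+38=41 <53, l++
l=7 r=19: 9+38=47 <53, l++
l=8 r=19: 10+38=48 <53, l++
l=9 r=19: 14+38=52 <53, l++
l=10 r=19: 19+38=57 >53, r--
l=10 r=18: 19+34=53, found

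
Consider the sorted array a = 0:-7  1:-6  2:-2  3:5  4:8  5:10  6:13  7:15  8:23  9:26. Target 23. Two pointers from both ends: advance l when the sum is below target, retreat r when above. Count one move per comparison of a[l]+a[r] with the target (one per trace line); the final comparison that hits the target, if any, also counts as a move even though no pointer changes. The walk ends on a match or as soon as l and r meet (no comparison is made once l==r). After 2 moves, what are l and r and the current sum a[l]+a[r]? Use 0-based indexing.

l=2, r=9, sum=24

l=0 r=9: -7+26=19 <23, l++
l=1 r=9: -6+26=20 <23, l++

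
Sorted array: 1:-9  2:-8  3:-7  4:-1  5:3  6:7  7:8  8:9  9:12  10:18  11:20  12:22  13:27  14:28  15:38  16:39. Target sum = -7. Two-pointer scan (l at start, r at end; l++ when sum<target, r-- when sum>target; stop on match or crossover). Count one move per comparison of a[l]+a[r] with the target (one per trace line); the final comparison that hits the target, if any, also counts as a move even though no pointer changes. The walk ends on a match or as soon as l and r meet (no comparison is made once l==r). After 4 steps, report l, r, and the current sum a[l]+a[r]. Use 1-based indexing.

l=1, r=12, sum=13

l=1 r=16: -9+39=30 >-7, r--
l=1 r=15: -9+38=29 >-7, r--
l=1 r=14: -9+28=19 >-7, r--
l=1 r=13: -9+27=18 >-7, r--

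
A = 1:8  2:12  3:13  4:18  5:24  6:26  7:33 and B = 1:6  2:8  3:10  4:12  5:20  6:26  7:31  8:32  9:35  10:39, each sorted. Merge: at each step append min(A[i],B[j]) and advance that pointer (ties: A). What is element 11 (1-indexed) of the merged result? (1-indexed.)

i=1 j=1: A[i]=8>B[j]=6 take 6, j++
i=1 j=2: A[i]=8<=B[j]=8 take 8, i++
i=2 j=2: A[i]=12>B[j]=8 take 8, j++
i=2 j=3: A[i]=12>B[j]=10 take 10, j++
i=2 j=4: A[i]=12<=B[j]=12 take 12, i++
i=3 j=4: A[i]=13>B[j]=12 take 12, j++
i=3 j=5: A[i]=13<=B[j]=20 take 13, i++
i=4 j=5: A[i]=18<=B[j]=20 take 18, i++
i=5 j=5: A[i]=24>B[j]=20 take 20, j++
i=5 j=6: A[i]=24<=B[j]=26 take 24, i++
i=6 j=6: A[i]=26<=B[j]=26 take 26, i++
i=7 j=6: A[i]=33>B[j]=26 take 26, j++
i=7 j=7: A[i]=33>B[j]=31 take 31, j++
i=7 j=8: A[i]=33>B[j]=32 take 32, j++
i=7 j=9: A[i]=33<=B[j]=35 take 33, i++
i=8 j=9: A done, take B[j]=35, j++
i=8 j=10: A done, take B[j]=39, j++

merged[11] = 26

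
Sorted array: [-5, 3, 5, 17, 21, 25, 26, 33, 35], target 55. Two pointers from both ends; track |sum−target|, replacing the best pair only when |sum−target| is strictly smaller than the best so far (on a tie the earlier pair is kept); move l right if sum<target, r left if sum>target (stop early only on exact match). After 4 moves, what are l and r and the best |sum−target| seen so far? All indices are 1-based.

l=5, r=9, best |Δ|=3

l=1 r=9: -5+35=30 d=25 *, l++
l=2 r=9: 3+35=38 d=17 *, l++
l=3 r=9: 5+35=40 d=15 *, l++
l=4 r=9: 17+35=52 d=3 *, l++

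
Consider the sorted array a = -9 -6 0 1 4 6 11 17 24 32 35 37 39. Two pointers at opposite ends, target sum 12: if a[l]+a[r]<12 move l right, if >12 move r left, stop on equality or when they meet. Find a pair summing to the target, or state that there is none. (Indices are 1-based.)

(1, 11)

l=1 r=13: -9+39=30 >12, r--
l=1 r=12: -9+37=28 >12, r--
l=1 r=11: -9+35=26 >12, r--
l=1 r=10: -9+32=23 >12, r--
l=1 r=9: -9+24=15 >12, r--
l=1 r=8: -9+17=8 <12, l++
l=2 r=8: -6+17=11 <12, l++
l=3 r=8: 0+17=17 >12, r--
l=3 r=7: 0+11=11 <12, l++
l=4 r=7: 1+11=12, found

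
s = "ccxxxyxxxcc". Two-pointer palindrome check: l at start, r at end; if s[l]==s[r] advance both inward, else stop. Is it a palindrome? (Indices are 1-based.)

l=1 r=11: 'c'=='c', l++,r--
l=2 r=10: 'c'=='c', l++,r--
l=3 r=9: 'x'=='x', l++,r--
l=4 r=8: 'x'=='x', l++,r--
l=5 r=7: 'x'=='x', l++,r--

palindrome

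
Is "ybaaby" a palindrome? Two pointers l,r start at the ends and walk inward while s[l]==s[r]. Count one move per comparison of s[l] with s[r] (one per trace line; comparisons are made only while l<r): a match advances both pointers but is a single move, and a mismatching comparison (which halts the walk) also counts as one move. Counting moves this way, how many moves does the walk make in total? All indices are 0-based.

3 moves

[0,5] 'y'=='y' → l++,r--
[1,4] 'b'=='b' → l++,r--
[2,3] 'a'=='a' → l++,r--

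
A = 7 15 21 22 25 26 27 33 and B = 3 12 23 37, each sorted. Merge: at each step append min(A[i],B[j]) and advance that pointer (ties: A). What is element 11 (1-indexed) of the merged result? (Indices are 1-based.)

merged[11] = 33

[i=1,j=1] A[i]=7>B[j]=3 take 3 → j++
[i=1,j=2] A[i]=7<=B[j]=12 take 7 → i++
[i=2,j=2] A[i]=15>B[j]=12 take 12 → j++
[i=2,j=3] A[i]=15<=B[j]=23 take 15 → i++
[i=3,j=3] A[i]=21<=B[j]=23 take 21 → i++
[i=4,j=3] A[i]=22<=B[j]=23 take 22 → i++
[i=5,j=3] A[i]=25>B[j]=23 take 23 → j++
[i=5,j=4] A[i]=25<=B[j]=37 take 25 → i++
[i=6,j=4] A[i]=26<=B[j]=37 take 26 → i++
[i=7,j=4] A[i]=27<=B[j]=37 take 27 → i++
[i=8,j=4] A[i]=33<=B[j]=37 take 33 → i++
[i=9,j=4] A done, take B[j]=37 → j++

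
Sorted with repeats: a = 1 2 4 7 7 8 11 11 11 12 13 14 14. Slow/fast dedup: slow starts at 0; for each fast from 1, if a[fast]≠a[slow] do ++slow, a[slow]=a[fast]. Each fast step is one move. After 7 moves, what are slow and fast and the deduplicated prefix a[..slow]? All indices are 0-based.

slow=5, fast=8, prefix=[1, 2, 4, 7, 8, 11]

slow=0 fast=1: a[fast]=2≠a[slow]=1 write a[1]=2, slow++,fast++
slow=1 fast=2: a[fast]=4≠a[slow]=2 write a[2]=4, slow++,fast++
slow=2 fast=3: a[fast]=7≠a[slow]=4 write a[3]=7, slow++,fast++
slow=3 fast=4: a[fast]=7=a[slow] dup, fast++
slow=3 fast=5: a[fast]=8≠a[slow]=7 write a[4]=8, slow++,fast++
slow=4 fast=6: a[fast]=11≠a[slow]=8 write a[5]=11, slow++,fast++
slow=5 fast=7: a[fast]=11=a[slow] dup, fast++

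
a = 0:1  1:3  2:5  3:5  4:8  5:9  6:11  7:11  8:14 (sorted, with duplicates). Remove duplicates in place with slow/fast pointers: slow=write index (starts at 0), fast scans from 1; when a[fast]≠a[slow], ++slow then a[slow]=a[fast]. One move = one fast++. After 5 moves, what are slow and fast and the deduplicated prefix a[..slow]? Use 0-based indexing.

slow=0 fast=1: a[fast]=3≠a[slow]=1 write a[1]=3, slow++,fast++
slow=1 fast=2: a[fast]=5≠a[slow]=3 write a[2]=5, slow++,fast++
slow=2 fast=3: a[fast]=5=a[slow] dup, fast++
slow=2 fast=4: a[fast]=8≠a[slow]=5 write a[3]=8, slow++,fast++
slow=3 fast=5: a[fast]=9≠a[slow]=8 write a[4]=9, slow++,fast++

slow=4, fast=6, prefix=[1, 3, 5, 8, 9]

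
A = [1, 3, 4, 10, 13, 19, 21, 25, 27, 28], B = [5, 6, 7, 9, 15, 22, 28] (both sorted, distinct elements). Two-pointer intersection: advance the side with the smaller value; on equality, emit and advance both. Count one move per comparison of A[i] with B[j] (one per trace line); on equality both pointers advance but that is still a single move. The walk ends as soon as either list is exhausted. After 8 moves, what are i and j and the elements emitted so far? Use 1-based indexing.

[i=1,j=1] 1<5 → i++
[i=2,j=1] 3<5 → i++
[i=3,j=1] 4<5 → i++
[i=4,j=1] 10>5 → j++
[i=4,j=2] 10>6 → j++
[i=4,j=3] 10>7 → j++
[i=4,j=4] 10>9 → j++
[i=4,j=5] 10<15 → i++

i=5, j=5, emitted=[]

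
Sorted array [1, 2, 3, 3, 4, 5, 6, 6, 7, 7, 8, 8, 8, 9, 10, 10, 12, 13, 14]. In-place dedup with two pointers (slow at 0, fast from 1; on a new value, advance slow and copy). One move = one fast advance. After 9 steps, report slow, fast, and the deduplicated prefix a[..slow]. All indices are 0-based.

slow=6, fast=10, prefix=[1, 2, 3, 4, 5, 6, 7]

slow=0 fast=1: a[fast]=2≠a[slow]=1 write a[1]=2, slow++,fast++
slow=1 fast=2: a[fast]=3≠a[slow]=2 write a[2]=3, slow++,fast++
slow=2 fast=3: a[fast]=3=a[slow] dup, fast++
slow=2 fast=4: a[fast]=4≠a[slow]=3 write a[3]=4, slow++,fast++
slow=3 fast=5: a[fast]=5≠a[slow]=4 write a[4]=5, slow++,fast++
slow=4 fast=6: a[fast]=6≠a[slow]=5 write a[5]=6, slow++,fast++
slow=5 fast=7: a[fast]=6=a[slow] dup, fast++
slow=5 fast=8: a[fast]=7≠a[slow]=6 write a[6]=7, slow++,fast++
slow=6 fast=9: a[fast]=7=a[slow] dup, fast++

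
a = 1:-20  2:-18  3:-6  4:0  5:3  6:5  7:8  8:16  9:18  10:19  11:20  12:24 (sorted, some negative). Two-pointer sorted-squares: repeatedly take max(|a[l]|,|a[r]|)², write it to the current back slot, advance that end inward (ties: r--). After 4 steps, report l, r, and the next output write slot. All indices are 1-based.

[1,12] |-20|<=|24| out[12]=576 → r--
[1,11] |-20|<=|20| out[11]=400 → r--
[1,10] |-20|>|19| out[10]=400 → l++
[2,10] |-18|<=|19| out[9]=361 → r--

l=2, r=9, next write slot=8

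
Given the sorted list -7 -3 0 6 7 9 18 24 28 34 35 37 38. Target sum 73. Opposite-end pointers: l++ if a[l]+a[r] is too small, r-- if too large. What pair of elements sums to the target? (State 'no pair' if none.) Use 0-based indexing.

[0,12] -7+38=31 <73 → l++
[1,12] -3+38=35 <73 → l++
[2,12] 0+38=38 <73 → l++
[3,12] 6+38=44 <73 → l++
[4,12] 7+38=45 <73 → l++
[5,12] 9+38=47 <73 → l++
[6,12] 18+38=56 <73 → l++
[7,12] 24+38=62 <73 → l++
[8,12] 28+38=66 <73 → l++
[9,12] 34+38=72 <73 → l++
[10,12] 35+38=73 → found

(35, 38)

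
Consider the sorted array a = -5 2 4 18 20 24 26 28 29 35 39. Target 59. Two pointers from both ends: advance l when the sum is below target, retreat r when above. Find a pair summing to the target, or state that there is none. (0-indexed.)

[0,10] -5+39=34 <59 → l++
[1,10] 2+39=41 <59 → l++
[2,10] 4+39=43 <59 → l++
[3,10] 18+39=57 <59 → l++
[4,10] 20+39=59 → found

(20, 39)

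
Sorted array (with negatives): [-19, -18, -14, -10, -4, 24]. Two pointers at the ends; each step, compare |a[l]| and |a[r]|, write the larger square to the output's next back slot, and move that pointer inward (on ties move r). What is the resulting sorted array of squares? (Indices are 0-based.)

[0,5] |-19|<=|24| out[5]=576 → r--
[0,4] |-19|>|-4| out[4]=361 → l++
[1,4] |-18|>|-4| out[3]=324 → l++
[2,4] |-14|>|-4| out[2]=196 → l++
[3,4] |-10|>|-4| out[1]=100 → l++
[4,4] |-4|<=|-4| out[0]=16 → r--

[16, 100, 196, 324, 361, 576]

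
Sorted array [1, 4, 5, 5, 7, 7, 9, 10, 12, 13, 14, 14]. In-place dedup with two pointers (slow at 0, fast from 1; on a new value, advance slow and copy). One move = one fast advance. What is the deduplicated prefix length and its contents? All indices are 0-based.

length 9; prefix = [1, 4, 5, 7, 9, 10, 12, 13, 14]

slow=0 fast=1: a[fast]=4≠a[slow]=1 write a[1]=4, slow++,fast++
slow=1 fast=2: a[fast]=5≠a[slow]=4 write a[2]=5, slow++,fast++
slow=2 fast=3: a[fast]=5=a[slow] dup, fast++
slow=2 fast=4: a[fast]=7≠a[slow]=5 write a[3]=7, slow++,fast++
slow=3 fast=5: a[fast]=7=a[slow] dup, fast++
slow=3 fast=6: a[fast]=9≠a[slow]=7 write a[4]=9, slow++,fast++
slow=4 fast=7: a[fast]=10≠a[slow]=9 write a[5]=10, slow++,fast++
slow=5 fast=8: a[fast]=12≠a[slow]=10 write a[6]=12, slow++,fast++
slow=6 fast=9: a[fast]=13≠a[slow]=12 write a[7]=13, slow++,fast++
slow=7 fast=10: a[fast]=14≠a[slow]=13 write a[8]=14, slow++,fast++
slow=8 fast=11: a[fast]=14=a[slow] dup, fast++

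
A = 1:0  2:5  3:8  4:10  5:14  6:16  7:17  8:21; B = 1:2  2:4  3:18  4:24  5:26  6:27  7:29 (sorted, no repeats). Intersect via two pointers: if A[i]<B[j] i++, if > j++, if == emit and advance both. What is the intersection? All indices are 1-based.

[i=1,j=1] 0<2 → i++
[i=2,j=1] 5>2 → j++
[i=2,j=2] 5>4 → j++
[i=2,j=3] 5<18 → i++
[i=3,j=3] 8<18 → i++
[i=4,j=3] 10<18 → i++
[i=5,j=3] 14<18 → i++
[i=6,j=3] 16<18 → i++
[i=7,j=3] 17<18 → i++
[i=8,j=3] 21>18 → j++
[i=8,j=4] 21<24 → i++

intersection = []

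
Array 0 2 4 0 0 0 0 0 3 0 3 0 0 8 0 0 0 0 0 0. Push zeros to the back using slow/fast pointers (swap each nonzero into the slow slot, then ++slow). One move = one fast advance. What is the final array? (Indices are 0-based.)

slow=0 fast=0: a[fast]=0, fast++
slow=0 fast=1: a[fast]=2≠0 swap→a[0]=2, slow++,fast++
slow=1 fast=2: a[fast]=4≠0 swap→a[1]=4, slow++,fast++
slow=2 fast=3: a[fast]=0, fast++
slow=2 fast=4: a[fast]=0, fast++
slow=2 fast=5: a[fast]=0, fast++
slow=2 fast=6: a[fast]=0, fast++
slow=2 fast=7: a[fast]=0, fast++
slow=2 fast=8: a[fast]=3≠0 swap→a[2]=3, slow++,fast++
slow=3 fast=9: a[fast]=0, fast++
slow=3 fast=10: a[fast]=3≠0 swap→a[3]=3, slow++,fast++
slow=4 fast=11: a[fast]=0, fast++
slow=4 fast=12: a[fast]=0, fast++
slow=4 fast=13: a[fast]=8≠0 swap→a[4]=8, slow++,fast++
slow=5 fast=14: a[fast]=0, fast++
slow=5 fast=15: a[fast]=0, fast++
slow=5 fast=16: a[fast]=0, fast++
slow=5 fast=17: a[fast]=0, fast++
slow=5 fast=18: a[fast]=0, fast++
slow=5 fast=19: a[fast]=0, fast++

[2, 4, 3, 3, 8, 0, 0, 0, 0, 0, 0, 0, 0, 0, 0, 0, 0, 0, 0, 0]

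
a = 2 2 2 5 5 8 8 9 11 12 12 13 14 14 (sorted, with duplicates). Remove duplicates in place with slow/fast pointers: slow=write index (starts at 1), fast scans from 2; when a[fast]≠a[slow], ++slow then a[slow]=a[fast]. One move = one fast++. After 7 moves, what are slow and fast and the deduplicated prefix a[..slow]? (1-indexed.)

slow=1 fast=2: a[fast]=2=a[slow] dup, fast++
slow=1 fast=3: a[fast]=2=a[slow] dup, fast++
slow=1 fast=4: a[fast]=5≠a[slow]=2 write a[2]=5, slow++,fast++
slow=2 fast=5: a[fast]=5=a[slow] dup, fast++
slow=2 fast=6: a[fast]=8≠a[slow]=5 write a[3]=8, slow++,fast++
slow=3 fast=7: a[fast]=8=a[slow] dup, fast++
slow=3 fast=8: a[fast]=9≠a[slow]=8 write a[4]=9, slow++,fast++

slow=4, fast=9, prefix=[2, 5, 8, 9]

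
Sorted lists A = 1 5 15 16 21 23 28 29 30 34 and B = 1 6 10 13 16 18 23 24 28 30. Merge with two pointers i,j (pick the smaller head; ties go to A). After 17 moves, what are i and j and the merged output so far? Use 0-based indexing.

i=8, j=9, merged so far=[1, 1, 5, 6, 10, 13, 15, 16, 16, 18, 21, 23, 23, 24, 28, 28, 29]

[i=0,j=0] A[i]=1<=B[j]=1 take 1 → i++
[i=1,j=0] A[i]=5>B[j]=1 take 1 → j++
[i=1,j=1] A[i]=5<=B[j]=6 take 5 → i++
[i=2,j=1] A[i]=15>B[j]=6 take 6 → j++
[i=2,j=2] A[i]=15>B[j]=10 take 10 → j++
[i=2,j=3] A[i]=15>B[j]=13 take 13 → j++
[i=2,j=4] A[i]=15<=B[j]=16 take 15 → i++
[i=3,j=4] A[i]=16<=B[j]=16 take 16 → i++
[i=4,j=4] A[i]=21>B[j]=16 take 16 → j++
[i=4,j=5] A[i]=21>B[j]=18 take 18 → j++
[i=4,j=6] A[i]=21<=B[j]=23 take 21 → i++
[i=5,j=6] A[i]=23<=B[j]=23 take 23 → i++
[i=6,j=6] A[i]=28>B[j]=23 take 23 → j++
[i=6,j=7] A[i]=28>B[j]=24 take 24 → j++
[i=6,j=8] A[i]=28<=B[j]=28 take 28 → i++
[i=7,j=8] A[i]=29>B[j]=28 take 28 → j++
[i=7,j=9] A[i]=29<=B[j]=30 take 29 → i++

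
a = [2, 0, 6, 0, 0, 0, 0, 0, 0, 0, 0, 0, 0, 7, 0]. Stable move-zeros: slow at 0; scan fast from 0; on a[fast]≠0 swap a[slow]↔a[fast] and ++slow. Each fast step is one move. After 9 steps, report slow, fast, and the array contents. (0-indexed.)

(s=0,f=0) a[fast]=2≠0 swap→a[0]=2 → slow++,fast++
(s=1,f=1) a[fast]=0 → fast++
(s=1,f=2) a[fast]=6≠0 swap→a[1]=6 → slow++,fast++
(s=2,f=3) a[fast]=0 → fast++
(s=2,f=4) a[fast]=0 → fast++
(s=2,f=5) a[fast]=0 → fast++
(s=2,f=6) a[fast]=0 → fast++
(s=2,f=7) a[fast]=0 → fast++
(s=2,f=8) a[fast]=0 → fast++

slow=2, fast=9, a=[2, 6, 0, 0, 0, 0, 0, 0, 0, 0, 0, 0, 0, 7, 0]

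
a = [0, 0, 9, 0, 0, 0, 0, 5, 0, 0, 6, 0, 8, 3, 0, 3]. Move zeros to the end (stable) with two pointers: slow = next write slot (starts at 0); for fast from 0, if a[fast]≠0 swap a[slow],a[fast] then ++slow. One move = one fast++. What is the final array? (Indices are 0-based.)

[9, 5, 6, 8, 3, 3, 0, 0, 0, 0, 0, 0, 0, 0, 0, 0]

(s=0,f=0) a[fast]=0 → fast++
(s=0,f=1) a[fast]=0 → fast++
(s=0,f=2) a[fast]=9≠0 swap→a[0]=9 → slow++,fast++
(s=1,f=3) a[fast]=0 → fast++
(s=1,f=4) a[fast]=0 → fast++
(s=1,f=5) a[fast]=0 → fast++
(s=1,f=6) a[fast]=0 → fast++
(s=1,f=7) a[fast]=5≠0 swap→a[1]=5 → slow++,fast++
(s=2,f=8) a[fast]=0 → fast++
(s=2,f=9) a[fast]=0 → fast++
(s=2,f=10) a[fast]=6≠0 swap→a[2]=6 → slow++,fast++
(s=3,f=11) a[fast]=0 → fast++
(s=3,f=12) a[fast]=8≠0 swap→a[3]=8 → slow++,fast++
(s=4,f=13) a[fast]=3≠0 swap→a[4]=3 → slow++,fast++
(s=5,f=14) a[fast]=0 → fast++
(s=5,f=15) a[fast]=3≠0 swap→a[5]=3 → slow++,fast++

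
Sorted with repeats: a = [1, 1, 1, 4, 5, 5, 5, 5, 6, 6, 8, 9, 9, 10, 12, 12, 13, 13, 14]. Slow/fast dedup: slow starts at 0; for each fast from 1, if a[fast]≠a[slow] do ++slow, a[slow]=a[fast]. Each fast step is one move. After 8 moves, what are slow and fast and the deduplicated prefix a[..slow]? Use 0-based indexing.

slow=3, fast=9, prefix=[1, 4, 5, 6]

slow=0 fast=1: a[fast]=1=a[slow] dup, fast++
slow=0 fast=2: a[fast]=1=a[slow] dup, fast++
slow=0 fast=3: a[fast]=4≠a[slow]=1 write a[1]=4, slow++,fast++
slow=1 fast=4: a[fast]=5≠a[slow]=4 write a[2]=5, slow++,fast++
slow=2 fast=5: a[fast]=5=a[slow] dup, fast++
slow=2 fast=6: a[fast]=5=a[slow] dup, fast++
slow=2 fast=7: a[fast]=5=a[slow] dup, fast++
slow=2 fast=8: a[fast]=6≠a[slow]=5 write a[3]=6, slow++,fast++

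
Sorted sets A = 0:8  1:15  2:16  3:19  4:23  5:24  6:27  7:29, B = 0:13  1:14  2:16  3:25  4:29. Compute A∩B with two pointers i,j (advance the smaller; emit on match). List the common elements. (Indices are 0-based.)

[i=0,j=0] 8<13 → i++
[i=1,j=0] 15>13 → j++
[i=1,j=1] 15>14 → j++
[i=1,j=2] 15<16 → i++
[i=2,j=2] 16==16 emit → i++,j++
[i=3,j=3] 19<25 → i++
[i=4,j=3] 23<25 → i++
[i=5,j=3] 24<25 → i++
[i=6,j=3] 27>25 → j++
[i=6,j=4] 27<29 → i++
[i=7,j=4] 29==29 emit → i++,j++

intersection = [16, 29]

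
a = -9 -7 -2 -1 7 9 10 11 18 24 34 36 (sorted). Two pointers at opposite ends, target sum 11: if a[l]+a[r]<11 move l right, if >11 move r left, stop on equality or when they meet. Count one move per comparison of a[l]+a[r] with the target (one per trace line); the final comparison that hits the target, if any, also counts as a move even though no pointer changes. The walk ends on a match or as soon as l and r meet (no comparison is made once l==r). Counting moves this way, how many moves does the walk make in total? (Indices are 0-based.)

5 moves

[0,11] -9+36=27 >11 → r--
[0,10] -9+34=25 >11 → r--
[0,9] -9+24=15 >11 → r--
[0,8] -9+18=9 <11 → l++
[1,8] -7+18=11 → found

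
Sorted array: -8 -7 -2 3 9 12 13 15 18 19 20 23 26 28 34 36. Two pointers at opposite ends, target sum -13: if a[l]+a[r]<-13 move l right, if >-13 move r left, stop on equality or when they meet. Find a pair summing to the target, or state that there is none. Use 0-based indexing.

no pair

l=0 r=15: -8+36=28 >-13, r--
l=0 r=14: -8+34=26 >-13, r--
l=0 r=13: -8+28=20 >-13, r--
l=0 r=12: -8+26=18 >-13, r--
l=0 r=11: -8+23=15 >-13, r--
l=0 r=10: -8+20=12 >-13, r--
l=0 r=9: -8+19=11 >-13, r--
l=0 r=8: -8+18=10 >-13, r--
l=0 r=7: -8+15=7 >-13, r--
l=0 r=6: -8+13=5 >-13, r--
l=0 r=5: -8+12=4 >-13, r--
l=0 r=4: -8+9=1 >-13, r--
l=0 r=3: -8+3=-5 >-13, r--
l=0 r=2: -8+-2=-10 >-13, r--
l=0 r=1: -8+-7=-15 <-13, l++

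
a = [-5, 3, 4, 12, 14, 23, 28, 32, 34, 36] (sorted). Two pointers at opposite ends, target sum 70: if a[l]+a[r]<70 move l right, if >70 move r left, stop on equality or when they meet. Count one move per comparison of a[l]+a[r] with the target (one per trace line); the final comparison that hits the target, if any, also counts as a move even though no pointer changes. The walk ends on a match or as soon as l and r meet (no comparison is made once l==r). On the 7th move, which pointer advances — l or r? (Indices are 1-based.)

l=1 r=10: -5+36=31 <70, l++
l=2 r=10: 3+36=39 <70, l++
l=3 r=10: 4+36=40 <70, l++
l=4 r=10: 12+36=48 <70, l++
l=5 r=10: 14+36=50 <70, l++
l=6 r=10: 23+36=59 <70, l++
l=7 r=10: 28+36=64 <70, l++

l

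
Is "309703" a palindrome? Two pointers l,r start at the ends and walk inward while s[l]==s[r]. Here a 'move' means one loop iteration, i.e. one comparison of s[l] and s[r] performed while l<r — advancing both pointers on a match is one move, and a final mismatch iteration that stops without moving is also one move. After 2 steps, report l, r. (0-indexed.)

l=2, r=3

l=0 r=5: '3'=='3', l++,r--
l=1 r=4: '0'=='0', l++,r--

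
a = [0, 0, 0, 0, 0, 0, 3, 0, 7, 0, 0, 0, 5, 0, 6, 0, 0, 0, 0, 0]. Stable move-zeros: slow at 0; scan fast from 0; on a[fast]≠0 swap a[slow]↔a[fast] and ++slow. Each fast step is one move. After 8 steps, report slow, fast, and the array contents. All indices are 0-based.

(s=0,f=0) a[fast]=0 → fast++
(s=0,f=1) a[fast]=0 → fast++
(s=0,f=2) a[fast]=0 → fast++
(s=0,f=3) a[fast]=0 → fast++
(s=0,f=4) a[fast]=0 → fast++
(s=0,f=5) a[fast]=0 → fast++
(s=0,f=6) a[fast]=3≠0 swap→a[0]=3 → slow++,fast++
(s=1,f=7) a[fast]=0 → fast++

slow=1, fast=8, a=[3, 0, 0, 0, 0, 0, 0, 0, 7, 0, 0, 0, 5, 0, 6, 0, 0, 0, 0, 0]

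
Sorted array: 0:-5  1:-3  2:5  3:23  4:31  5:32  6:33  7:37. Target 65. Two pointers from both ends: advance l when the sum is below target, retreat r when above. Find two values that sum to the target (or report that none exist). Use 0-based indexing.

l=0 r=7: -5+37=32 <65, l++
l=1 r=7: -3+37=34 <65, l++
l=2 r=7: 5+37=42 <65, l++
l=3 r=7: 23+37=60 <65, l++
l=4 r=7: 31+37=68 >65, r--
l=4 r=6: 31+33=64 <65, l++
l=5 r=6: 32+33=65, found

(32, 33)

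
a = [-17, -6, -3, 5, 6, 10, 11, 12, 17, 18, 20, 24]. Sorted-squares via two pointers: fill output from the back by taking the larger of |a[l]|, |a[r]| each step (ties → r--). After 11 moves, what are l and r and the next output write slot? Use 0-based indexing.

l=2, r=2, next write slot=0

l=0 r=11: |-17|<=|24| out[11]=576, r--
l=0 r=10: |-17|<=|20| out[10]=400, r--
l=0 r=9: |-17|<=|18| out[9]=324, r--
l=0 r=8: |-17|<=|17| out[8]=289, r--
l=0 r=7: |-17|>|12| out[7]=289, l++
l=1 r=7: |-6|<=|12| out[6]=144, r--
l=1 r=6: |-6|<=|11| out[5]=121, r--
l=1 r=5: |-6|<=|10| out[4]=100, r--
l=1 r=4: |-6|<=|6| out[3]=36, r--
l=1 r=3: |-6|>|5| out[2]=36, l++
l=2 r=3: |-3|<=|5| out[1]=25, r--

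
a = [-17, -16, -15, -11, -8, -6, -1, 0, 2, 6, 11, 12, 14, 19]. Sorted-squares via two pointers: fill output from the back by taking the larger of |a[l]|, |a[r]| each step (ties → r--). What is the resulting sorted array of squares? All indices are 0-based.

[0,13] |-17|<=|19| out[13]=361 → r--
[0,12] |-17|>|14| out[12]=289 → l++
[1,12] |-16|>|14| out[11]=256 → l++
[2,12] |-15|>|14| out[10]=225 → l++
[3,12] |-11|<=|14| out[9]=196 → r--
[3,11] |-11|<=|12| out[8]=144 → r--
[3,10] |-11|<=|11| out[7]=121 → r--
[3,9] |-11|>|6| out[6]=121 → l++
[4,9] |-8|>|6| out[5]=64 → l++
[5,9] |-6|<=|6| out[4]=36 → r--
[5,8] |-6|>|2| out[3]=36 → l++
[6,8] |-1|<=|2| out[2]=4 → r--
[6,7] |-1|>|0| out[1]=1 → l++
[7,7] |0|<=|0| out[0]=0 → r--

[0, 1, 4, 36, 36, 64, 121, 121, 144, 196, 225, 256, 289, 361]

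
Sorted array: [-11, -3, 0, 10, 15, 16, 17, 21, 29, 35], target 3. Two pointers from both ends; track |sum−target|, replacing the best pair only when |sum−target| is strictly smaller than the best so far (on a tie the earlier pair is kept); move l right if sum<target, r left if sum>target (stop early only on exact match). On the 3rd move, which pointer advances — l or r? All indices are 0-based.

r

[0,9] -11+35=24 d=21 * → r--
[0,8] -11+29=18 d=15 * → r--
[0,7] -11+21=10 d=7 * → r--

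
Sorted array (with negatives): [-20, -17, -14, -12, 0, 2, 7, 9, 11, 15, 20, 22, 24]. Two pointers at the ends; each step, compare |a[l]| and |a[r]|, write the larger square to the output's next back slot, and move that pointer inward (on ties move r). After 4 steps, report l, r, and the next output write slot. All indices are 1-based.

l=2, r=10, next write slot=9

[1,13] |-20|<=|24| out[13]=576 → r--
[1,12] |-20|<=|22| out[12]=484 → r--
[1,11] |-20|<=|20| out[11]=400 → r--
[1,10] |-20|>|15| out[10]=400 → l++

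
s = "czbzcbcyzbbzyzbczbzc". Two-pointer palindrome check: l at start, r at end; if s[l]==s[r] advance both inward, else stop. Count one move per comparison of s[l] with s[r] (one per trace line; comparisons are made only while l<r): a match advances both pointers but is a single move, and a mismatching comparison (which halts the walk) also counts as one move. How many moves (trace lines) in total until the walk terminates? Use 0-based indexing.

7 moves

[0,19] 'c'=='c' → l++,r--
[1,18] 'z'=='z' → l++,r--
[2,17] 'b'=='b' → l++,r--
[3,16] 'z'=='z' → l++,r--
[4,15] 'c'=='c' → l++,r--
[5,14] 'b'=='b' → l++,r--
[6,13] 'c'!='z' → stop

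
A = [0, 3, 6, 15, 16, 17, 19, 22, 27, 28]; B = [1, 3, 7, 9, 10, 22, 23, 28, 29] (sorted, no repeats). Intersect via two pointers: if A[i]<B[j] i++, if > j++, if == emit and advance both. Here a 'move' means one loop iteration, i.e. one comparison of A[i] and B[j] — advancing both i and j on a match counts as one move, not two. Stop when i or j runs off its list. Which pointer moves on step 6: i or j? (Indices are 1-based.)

j

i=1 j=1: 0<1, i++
i=2 j=1: 3>1, j++
i=2 j=2: 3==3 emit, i++,j++
i=3 j=3: 6<7, i++
i=4 j=3: 15>7, j++
i=4 j=4: 15>9, j++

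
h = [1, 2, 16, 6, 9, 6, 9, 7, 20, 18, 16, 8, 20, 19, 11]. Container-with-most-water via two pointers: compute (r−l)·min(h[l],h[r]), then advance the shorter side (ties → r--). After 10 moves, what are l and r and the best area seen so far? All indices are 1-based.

l=1 r=15: min(1,11)*14=14 best=14 *, l++
l=2 r=15: min(2,11)*13=26 best=26 *, l++
l=3 r=15: min(16,11)*12=132 best=132 *, r--
l=3 r=14: min(16,19)*11=176 best=176 *, l++
l=4 r=14: min(6,19)*10=60 best=176, l++
l=5 r=14: min(9,19)*9=81 best=176, l++
l=6 r=14: min(6,19)*8=48 best=176, l++
l=7 r=14: min(9,19)*7=63 best=176, l++
l=8 r=14: min(7,19)*6=42 best=176, l++
l=9 r=14: min(20,19)*5=95 best=176, r--

l=9, r=13, best area=176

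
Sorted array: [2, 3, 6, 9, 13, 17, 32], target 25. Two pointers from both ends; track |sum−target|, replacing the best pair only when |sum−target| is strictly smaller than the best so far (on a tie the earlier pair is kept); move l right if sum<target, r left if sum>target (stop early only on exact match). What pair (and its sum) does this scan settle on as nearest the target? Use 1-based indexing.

l=1 r=7: 2+32=34 d=9 *, r--
l=1 r=6: 2+17=19 d=6 *, l++
l=2 r=6: 3+17=20 d=5 *, l++
l=3 r=6: 6+17=23 d=2 *, l++
l=4 r=6: 9+17=26 d=1 *, r--
l=4 r=5: 9+13=22 d=3, l++

pair (9, 17) with sum 26 (|Δ|=1)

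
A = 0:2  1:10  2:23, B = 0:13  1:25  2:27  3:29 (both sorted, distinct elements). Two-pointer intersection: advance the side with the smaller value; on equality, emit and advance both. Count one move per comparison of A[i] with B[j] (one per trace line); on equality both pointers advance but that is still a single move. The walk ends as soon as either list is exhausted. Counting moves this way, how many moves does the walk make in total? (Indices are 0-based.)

4 moves

[i=0,j=0] 2<13 → i++
[i=1,j=0] 10<13 → i++
[i=2,j=0] 23>13 → j++
[i=2,j=1] 23<25 → i++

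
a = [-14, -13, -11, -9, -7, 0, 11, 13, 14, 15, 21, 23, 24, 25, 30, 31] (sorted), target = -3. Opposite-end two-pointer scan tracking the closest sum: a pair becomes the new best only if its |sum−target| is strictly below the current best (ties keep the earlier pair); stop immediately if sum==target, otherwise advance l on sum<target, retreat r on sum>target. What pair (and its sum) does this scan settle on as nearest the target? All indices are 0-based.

l=0 r=15: -14+31=17 d=20 *, r--
l=0 r=14: -14+30=16 d=19 *, r--
l=0 r=13: -14+25=11 d=14 *, r--
l=0 r=12: -14+24=10 d=13 *, r--
l=0 r=11: -14+23=9 d=12 *, r--
l=0 r=10: -14+21=7 d=10 *, r--
l=0 r=9: -14+15=1 d=4 *, r--
l=0 r=8: -14+14=0 d=3 *, r--
l=0 r=7: -14+13=-1 d=2 *, r--
l=0 r=6: -14+11=-3 d=0 *, stop

pair (-14, 11) with sum -3 (|Δ|=0)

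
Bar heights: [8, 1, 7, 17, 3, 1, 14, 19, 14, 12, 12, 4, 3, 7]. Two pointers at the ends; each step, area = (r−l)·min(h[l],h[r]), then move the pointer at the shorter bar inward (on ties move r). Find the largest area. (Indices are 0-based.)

[0,13] min(8,7)*13=91 best=91 * → r--
[0,12] min(8,3)*12=36 best=91 → r--
[0,11] min(8,4)*11=44 best=91 → r--
[0,10] min(8,12)*10=80 best=91 → l++
[1,10] min(1,12)*9=9 best=91 → l++
[2,10] min(7,12)*8=56 best=91 → l++
[3,10] min(17,12)*7=84 best=91 → r--
[3,9] min(17,12)*6=72 best=91 → r--
[3,8] min(17,14)*5=70 best=91 → r--
[3,7] min(17,19)*4=68 best=91 → l++
[4,7] min(3,19)*3=9 best=91 → l++
[5,7] min(1,19)*2=2 best=91 → l++
[6,7] min(14,19)*1=14 best=91 → l++

max area = 91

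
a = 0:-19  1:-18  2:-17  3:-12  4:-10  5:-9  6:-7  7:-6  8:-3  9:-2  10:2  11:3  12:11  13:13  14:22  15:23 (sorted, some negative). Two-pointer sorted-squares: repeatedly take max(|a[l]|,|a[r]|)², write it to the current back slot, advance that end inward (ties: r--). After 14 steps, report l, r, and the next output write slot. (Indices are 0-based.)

l=9, r=10, next write slot=1

[0,15] |-19|<=|23| out[15]=529 → r--
[0,14] |-19|<=|22| out[14]=484 → r--
[0,13] |-19|>|13| out[13]=361 → l++
[1,13] |-18|>|13| out[12]=324 → l++
[2,13] |-17|>|13| out[11]=289 → l++
[3,13] |-12|<=|13| out[10]=169 → r--
[3,12] |-12|>|11| out[9]=144 → l++
[4,12] |-10|<=|11| out[8]=121 → r--
[4,11] |-10|>|3| out[7]=100 → l++
[5,11] |-9|>|3| out[6]=81 → l++
[6,11] |-7|>|3| out[5]=49 → l++
[7,11] |-6|>|3| out[4]=36 → l++
[8,11] |-3|<=|3| out[3]=9 → r--
[8,10] |-3|>|2| out[2]=9 → l++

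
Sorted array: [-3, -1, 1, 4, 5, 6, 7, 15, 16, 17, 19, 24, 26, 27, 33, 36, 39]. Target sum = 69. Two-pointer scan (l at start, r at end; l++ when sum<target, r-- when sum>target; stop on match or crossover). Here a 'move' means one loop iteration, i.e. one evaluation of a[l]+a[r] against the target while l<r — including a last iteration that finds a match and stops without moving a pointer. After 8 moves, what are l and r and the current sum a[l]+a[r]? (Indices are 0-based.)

l=8, r=16, sum=55

[0,16] -3+39=36 <69 → l++
[1,16] -1+39=38 <69 → l++
[2,16] 1+39=40 <69 → l++
[3,16] 4+39=43 <69 → l++
[4,16] 5+39=44 <69 → l++
[5,16] 6+39=45 <69 → l++
[6,16] 7+39=46 <69 → l++
[7,16] 15+39=54 <69 → l++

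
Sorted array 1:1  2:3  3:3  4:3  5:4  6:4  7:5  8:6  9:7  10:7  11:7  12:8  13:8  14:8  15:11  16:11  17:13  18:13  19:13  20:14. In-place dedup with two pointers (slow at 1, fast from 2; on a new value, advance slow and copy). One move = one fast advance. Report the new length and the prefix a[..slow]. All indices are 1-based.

length 10; prefix = [1, 3, 4, 5, 6, 7, 8, 11, 13, 14]

(s=1,f=2) a[fast]=3≠a[slow]=1 write a[2]=3 → slow++,fast++
(s=2,f=3) a[fast]=3=a[slow] dup → fast++
(s=2,f=4) a[fast]=3=a[slow] dup → fast++
(s=2,f=5) a[fast]=4≠a[slow]=3 write a[3]=4 → slow++,fast++
(s=3,f=6) a[fast]=4=a[slow] dup → fast++
(s=3,f=7) a[fast]=5≠a[slow]=4 write a[4]=5 → slow++,fast++
(s=4,f=8) a[fast]=6≠a[slow]=5 write a[5]=6 → slow++,fast++
(s=5,f=9) a[fast]=7≠a[slow]=6 write a[6]=7 → slow++,fast++
(s=6,f=10) a[fast]=7=a[slow] dup → fast++
(s=6,f=11) a[fast]=7=a[slow] dup → fast++
(s=6,f=12) a[fast]=8≠a[slow]=7 write a[7]=8 → slow++,fast++
(s=7,f=13) a[fast]=8=a[slow] dup → fast++
(s=7,f=14) a[fast]=8=a[slow] dup → fast++
(s=7,f=15) a[fast]=11≠a[slow]=8 write a[8]=11 → slow++,fast++
(s=8,f=16) a[fast]=11=a[slow] dup → fast++
(s=8,f=17) a[fast]=13≠a[slow]=11 write a[9]=13 → slow++,fast++
(s=9,f=18) a[fast]=13=a[slow] dup → fast++
(s=9,f=19) a[fast]=13=a[slow] dup → fast++
(s=9,f=20) a[fast]=14≠a[slow]=13 write a[10]=14 → slow++,fast++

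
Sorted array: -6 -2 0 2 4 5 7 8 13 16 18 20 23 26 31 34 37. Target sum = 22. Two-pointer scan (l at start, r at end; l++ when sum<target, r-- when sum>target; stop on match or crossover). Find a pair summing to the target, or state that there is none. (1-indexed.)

(2, 20)

[1,17] -6+37=31 >22 → r--
[1,16] -6+34=28 >22 → r--
[1,15] -6+31=25 >22 → r--
[1,14] -6+26=20 <22 → l++
[2,14] -2+26=24 >22 → r--
[2,13] -2+23=21 <22 → l++
[3,13] 0+23=23 >22 → r--
[3,12] 0+20=20 <22 → l++
[4,12] 2+20=22 → found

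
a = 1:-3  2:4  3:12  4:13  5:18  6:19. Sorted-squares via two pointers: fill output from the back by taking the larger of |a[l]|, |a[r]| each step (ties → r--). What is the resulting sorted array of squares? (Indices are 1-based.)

[1,6] |-3|<=|19| out[6]=361 → r--
[1,5] |-3|<=|18| out[5]=324 → r--
[1,4] |-3|<=|13| out[4]=169 → r--
[1,3] |-3|<=|12| out[3]=144 → r--
[1,2] |-3|<=|4| out[2]=16 → r--
[1,1] |-3|<=|-3| out[1]=9 → r--

[9, 16, 144, 169, 324, 361]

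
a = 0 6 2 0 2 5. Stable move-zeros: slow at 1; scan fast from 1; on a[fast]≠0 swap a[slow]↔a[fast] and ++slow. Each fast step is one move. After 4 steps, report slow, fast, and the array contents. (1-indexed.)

slow=1 fast=1: a[fast]=0, fast++
slow=1 fast=2: a[fast]=6≠0 swap→a[1]=6, slow++,fast++
slow=2 fast=3: a[fast]=2≠0 swap→a[2]=2, slow++,fast++
slow=3 fast=4: a[fast]=0, fast++

slow=3, fast=5, a=[6, 2, 0, 0, 2, 5]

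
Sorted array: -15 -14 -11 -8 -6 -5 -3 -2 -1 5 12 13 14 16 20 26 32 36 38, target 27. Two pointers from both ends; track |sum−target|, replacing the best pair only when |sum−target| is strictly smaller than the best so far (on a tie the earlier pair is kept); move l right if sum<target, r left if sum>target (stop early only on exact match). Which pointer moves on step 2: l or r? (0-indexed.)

[0,18] -15+38=23 d=4 * → l++
[1,18] -14+38=24 d=3 * → l++

l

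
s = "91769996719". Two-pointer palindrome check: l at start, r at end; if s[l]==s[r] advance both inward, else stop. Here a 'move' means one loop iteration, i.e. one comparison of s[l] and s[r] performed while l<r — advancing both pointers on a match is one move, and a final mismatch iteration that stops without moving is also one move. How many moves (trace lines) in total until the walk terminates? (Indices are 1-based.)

[1,11] '9'=='9' → l++,r--
[2,10] '1'=='1' → l++,r--
[3,9] '7'=='7' → l++,r--
[4,8] '6'=='6' → l++,r--
[5,7] '9'=='9' → l++,r--

5 moves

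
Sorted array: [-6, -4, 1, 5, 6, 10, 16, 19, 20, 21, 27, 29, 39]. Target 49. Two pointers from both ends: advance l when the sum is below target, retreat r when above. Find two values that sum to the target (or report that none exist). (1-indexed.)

(10, 39)

[1,13] -6+39=33 <49 → l++
[2,13] -4+39=35 <49 → l++
[3,13] 1+39=40 <49 → l++
[4,13] 5+39=44 <49 → l++
[5,13] 6+39=45 <49 → l++
[6,13] 10+39=49 → found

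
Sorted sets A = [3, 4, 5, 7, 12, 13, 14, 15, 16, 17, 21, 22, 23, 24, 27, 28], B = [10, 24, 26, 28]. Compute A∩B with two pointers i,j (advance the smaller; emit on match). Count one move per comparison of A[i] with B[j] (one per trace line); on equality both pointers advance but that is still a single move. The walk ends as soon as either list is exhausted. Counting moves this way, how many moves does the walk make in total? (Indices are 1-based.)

i=1 j=1: 3<10, i++
i=2 j=1: 4<10, i++
i=3 j=1: 5<10, i++
i=4 j=1: 7<10, i++
i=5 j=1: 12>10, j++
i=5 j=2: 12<24, i++
i=6 j=2: 13<24, i++
i=7 j=2: 14<24, i++
i=8 j=2: 15<24, i++
i=9 j=2: 16<24, i++
i=10 j=2: 17<24, i++
i=11 j=2: 21<24, i++
i=12 j=2: 22<24, i++
i=13 j=2: 23<24, i++
i=14 j=2: 24==24 emit, i++,j++
i=15 j=3: 27>26, j++
i=15 j=4: 27<28, i++
i=16 j=4: 28==28 emit, i++,j++

18 moves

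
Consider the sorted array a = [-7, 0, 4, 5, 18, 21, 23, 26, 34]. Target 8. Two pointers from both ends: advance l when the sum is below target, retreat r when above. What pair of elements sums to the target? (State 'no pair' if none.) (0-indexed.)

no pair

l=0 r=8: -7+34=27 >8, r--
l=0 r=7: -7+26=19 >8, r--
l=0 r=6: -7+23=16 >8, r--
l=0 r=5: -7+21=14 >8, r--
l=0 r=4: -7+18=11 >8, r--
l=0 r=3: -7+5=-2 <8, l++
l=1 r=3: 0+5=5 <8, l++
l=2 r=3: 4+5=9 >8, r--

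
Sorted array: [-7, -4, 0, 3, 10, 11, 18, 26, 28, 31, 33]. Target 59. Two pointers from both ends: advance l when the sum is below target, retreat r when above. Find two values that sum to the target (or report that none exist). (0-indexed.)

(26, 33)

[0,10] -7+33=26 <59 → l++
[1,10] -4+33=29 <59 → l++
[2,10] 0+33=33 <59 → l++
[3,10] 3+33=36 <59 → l++
[4,10] 10+33=43 <59 → l++
[5,10] 11+33=44 <59 → l++
[6,10] 18+33=51 <59 → l++
[7,10] 26+33=59 → found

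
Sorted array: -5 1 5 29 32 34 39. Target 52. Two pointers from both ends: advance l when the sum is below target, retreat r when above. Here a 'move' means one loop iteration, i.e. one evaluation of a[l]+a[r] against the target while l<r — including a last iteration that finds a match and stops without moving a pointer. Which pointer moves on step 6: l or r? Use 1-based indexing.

[1,7] -5+39=34 <52 → l++
[2,7] 1+39=40 <52 → l++
[3,7] 5+39=44 <52 → l++
[4,7] 29+39=68 >52 → r--
[4,6] 29+34=63 >52 → r--
[4,5] 29+32=61 >52 → r--

r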